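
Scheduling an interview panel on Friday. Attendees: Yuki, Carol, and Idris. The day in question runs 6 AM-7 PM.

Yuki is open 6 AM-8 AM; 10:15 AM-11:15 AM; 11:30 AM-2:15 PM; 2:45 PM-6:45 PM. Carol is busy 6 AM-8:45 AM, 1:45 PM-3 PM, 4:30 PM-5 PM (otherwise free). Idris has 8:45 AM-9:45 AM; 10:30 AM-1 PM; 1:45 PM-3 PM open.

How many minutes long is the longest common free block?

90

Yuki free: 06:00-08:00, 10:15-11:15, 11:30-14:15, 14:45-18:45.
Carol free: 08:45-13:45, 15:00-16:30, 17:00-19:00 (invert busy blocks within the working day).
Idris free: 08:45-09:45, 10:30-13:00, 13:45-15:00.
Yuki ∩ Carol: 10:15-11:15, 11:30-13:45, 15:00-16:30, 17:00-18:45.
Yuki ∩ Carol ∩ Idris: 10:30-11:15, 11:30-13:00.
Those are the intersection windows.
The longest is 11:30-13:00 at 90 minutes.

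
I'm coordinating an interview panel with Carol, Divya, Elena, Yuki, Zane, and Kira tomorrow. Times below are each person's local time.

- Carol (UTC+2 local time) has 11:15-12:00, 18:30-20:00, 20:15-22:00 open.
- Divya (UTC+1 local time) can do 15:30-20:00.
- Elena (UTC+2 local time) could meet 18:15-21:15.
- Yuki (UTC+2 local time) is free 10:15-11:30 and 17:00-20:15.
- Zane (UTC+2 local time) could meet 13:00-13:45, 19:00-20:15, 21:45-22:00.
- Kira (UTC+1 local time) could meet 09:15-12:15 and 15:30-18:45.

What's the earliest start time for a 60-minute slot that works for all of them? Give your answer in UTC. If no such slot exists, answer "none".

Carol in UTC: 09:15-10:00, 16:30-18:00, 18:15-20:00 (subtract 2h to convert from UTC+2).
Divya in UTC: 14:30-19:00 (subtract 1h to convert from UTC+1).
Elena in UTC: 16:15-19:15 (subtract 2h to convert from UTC+2).
Yuki in UTC: 08:15-09:30, 15:00-18:15 (subtract 2h to convert from UTC+2).
Zane in UTC: 11:00-11:45, 17:00-18:15, 19:45-20:00 (subtract 2h to convert from UTC+2).
Kira in UTC: 08:15-11:15, 14:30-17:45 (subtract 1h to convert from UTC+1).
Carol ∩ Divya: 16:30-18:00, 18:15-19:00.
Carol ∩ Divya ∩ Elena: 16:30-18:00, 18:15-19:00.
Carol ∩ Divya ∩ Elena ∩ Yuki: 16:30-18:00.
Carol ∩ Divya ∩ Elena ∩ Yuki ∩ Zane: 17:00-18:00.
Carol ∩ Divya ∩ Elena ∩ Yuki ∩ Zane ∩ Kira: 17:00-17:45.
So the common availability across everyone is 17:00-17:45.
No common window is at least 60 minutes long.

none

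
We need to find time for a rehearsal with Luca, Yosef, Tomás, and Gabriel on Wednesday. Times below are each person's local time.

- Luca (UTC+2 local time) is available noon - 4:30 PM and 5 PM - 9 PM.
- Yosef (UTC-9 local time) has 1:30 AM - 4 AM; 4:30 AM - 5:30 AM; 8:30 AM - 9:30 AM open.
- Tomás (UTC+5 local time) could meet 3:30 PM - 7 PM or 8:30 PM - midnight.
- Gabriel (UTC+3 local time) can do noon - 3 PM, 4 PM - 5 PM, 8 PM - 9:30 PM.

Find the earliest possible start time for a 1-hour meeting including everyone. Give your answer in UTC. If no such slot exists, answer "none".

10:30

Luca in UTC: 10:00-14:30, 15:00-19:00 (subtract 2h to convert from UTC+2).
Yosef in UTC: 10:30-13:00, 13:30-14:30, 17:30-18:30 (add 9h to convert from UTC-9).
Tomás in UTC: 10:30-14:00, 15:30-19:00 (subtract 5h to convert from UTC+5).
Gabriel in UTC: 09:00-12:00, 13:00-14:00, 17:00-18:30 (subtract 3h to convert from UTC+3).
Luca ∩ Yosef: 10:30-13:00, 13:30-14:30, 17:30-18:30.
Luca ∩ Yosef ∩ Tomás: 10:30-13:00, 13:30-14:00, 17:30-18:30.
Luca ∩ Yosef ∩ Tomás ∩ Gabriel: 10:30-12:00, 13:30-14:00, 17:30-18:30.
So the common availability across everyone is 10:30-12:00, 13:30-14:00, 17:30-18:30.
The first common window of at least 60 minutes is 10:30-12:00, so the earliest start is 10:30.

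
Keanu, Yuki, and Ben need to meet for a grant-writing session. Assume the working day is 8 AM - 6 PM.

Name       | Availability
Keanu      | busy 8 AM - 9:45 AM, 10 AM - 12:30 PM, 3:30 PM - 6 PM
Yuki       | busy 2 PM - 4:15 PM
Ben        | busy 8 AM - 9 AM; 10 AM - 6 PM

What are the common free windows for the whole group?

Keanu free: 09:45-10:00, 12:30-15:30 (invert busy blocks within the working day).
Yuki free: 08:00-14:00, 16:15-18:00 (invert busy blocks within the working day).
Ben free: 09:00-10:00 (invert busy blocks within the working day).
Keanu ∩ Yuki: 09:45-10:00, 12:30-14:00.
Keanu ∩ Yuki ∩ Ben: 09:45-10:00.
Those are the intersection windows.

09:45-10:00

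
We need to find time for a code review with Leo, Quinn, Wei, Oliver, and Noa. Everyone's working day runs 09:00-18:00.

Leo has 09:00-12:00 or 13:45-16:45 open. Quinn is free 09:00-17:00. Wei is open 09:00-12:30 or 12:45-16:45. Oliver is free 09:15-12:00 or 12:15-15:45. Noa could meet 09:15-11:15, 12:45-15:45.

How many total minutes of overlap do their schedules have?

Leo ∩ Quinn: 09:00-12:00, 13:45-16:45.
Leo ∩ Quinn ∩ Wei: 09:00-12:00, 13:45-16:45.
Leo ∩ Quinn ∩ Wei ∩ Oliver: 09:15-12:00, 13:45-15:45.
Leo ∩ Quinn ∩ Wei ∩ Oliver ∩ Noa: 09:15-11:15, 13:45-15:45.
Those are the intersection windows.
Summing the common windows: 120 + 120 = 240 minutes.

240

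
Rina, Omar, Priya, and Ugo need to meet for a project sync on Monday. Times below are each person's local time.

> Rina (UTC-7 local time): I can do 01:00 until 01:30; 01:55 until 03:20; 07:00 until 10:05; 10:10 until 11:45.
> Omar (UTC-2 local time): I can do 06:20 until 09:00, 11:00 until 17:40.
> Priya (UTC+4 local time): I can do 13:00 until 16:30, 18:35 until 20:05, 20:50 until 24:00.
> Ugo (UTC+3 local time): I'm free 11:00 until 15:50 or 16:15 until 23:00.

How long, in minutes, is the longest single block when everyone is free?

Rina in UTC: 08:00-08:30, 08:55-10:20, 14:00-17:05, 17:10-18:45 (add 7h to convert from UTC-7).
Omar in UTC: 08:20-11:00, 13:00-19:40 (add 2h to convert from UTC-2).
Priya in UTC: 09:00-12:30, 14:35-16:05, 16:50-20:00 (subtract 4h to convert from UTC+4).
Ugo in UTC: 08:00-12:50, 13:15-20:00 (subtract 3h to convert from UTC+3).
Rina ∩ Omar: 08:20-08:30, 08:55-10:20, 14:00-17:05, 17:10-18:45.
Rina ∩ Omar ∩ Priya: 09:00-10:20, 14:35-16:05, 16:50-17:05, 17:10-18:45.
Rina ∩ Omar ∩ Priya ∩ Ugo: 09:00-10:20, 14:35-16:05, 16:50-17:05, 17:10-18:45.
So the common availability across everyone is 09:00-10:20, 14:35-16:05, 16:50-17:05, 17:10-18:45.
The longest is 17:10-18:45 at 95 minutes.

95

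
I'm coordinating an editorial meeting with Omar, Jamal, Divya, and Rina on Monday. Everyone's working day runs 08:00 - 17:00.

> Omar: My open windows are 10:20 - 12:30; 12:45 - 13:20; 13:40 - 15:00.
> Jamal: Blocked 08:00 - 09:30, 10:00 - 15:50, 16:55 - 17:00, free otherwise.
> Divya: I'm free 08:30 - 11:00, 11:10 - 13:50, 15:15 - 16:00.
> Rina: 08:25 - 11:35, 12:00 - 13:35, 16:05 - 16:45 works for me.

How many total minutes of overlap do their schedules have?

0

Omar free: 10:20-12:30, 12:45-13:20, 13:40-15:00.
Jamal free: 09:30-10:00, 15:50-16:55 (invert busy blocks within the working day).
Divya free: 08:30-11:00, 11:10-13:50, 15:15-16:00.
Rina free: 08:25-11:35, 12:00-13:35, 16:05-16:45.
Omar ∩ Jamal: ∅.
Omar ∩ Jamal ∩ Divya: ∅.
Omar ∩ Jamal ∩ Divya ∩ Rina: ∅.
There is no time when everyone is free.
There is no common window, so the total is 0 minutes.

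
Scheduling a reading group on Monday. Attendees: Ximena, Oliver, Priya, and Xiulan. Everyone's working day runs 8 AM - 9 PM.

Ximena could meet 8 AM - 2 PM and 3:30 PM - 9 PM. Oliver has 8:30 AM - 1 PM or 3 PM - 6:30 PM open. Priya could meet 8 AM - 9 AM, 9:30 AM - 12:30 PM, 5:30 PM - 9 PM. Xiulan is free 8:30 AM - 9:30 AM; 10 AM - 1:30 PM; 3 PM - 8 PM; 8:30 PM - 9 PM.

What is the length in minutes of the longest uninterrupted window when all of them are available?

150

Ximena ∩ Oliver: 08:30-13:00, 15:30-18:30.
Ximena ∩ Oliver ∩ Priya: 08:30-09:00, 09:30-12:30, 17:30-18:30.
Ximena ∩ Oliver ∩ Priya ∩ Xiulan: 08:30-09:00, 10:00-12:30, 17:30-18:30.
The longest is 10:00-12:30 at 150 minutes.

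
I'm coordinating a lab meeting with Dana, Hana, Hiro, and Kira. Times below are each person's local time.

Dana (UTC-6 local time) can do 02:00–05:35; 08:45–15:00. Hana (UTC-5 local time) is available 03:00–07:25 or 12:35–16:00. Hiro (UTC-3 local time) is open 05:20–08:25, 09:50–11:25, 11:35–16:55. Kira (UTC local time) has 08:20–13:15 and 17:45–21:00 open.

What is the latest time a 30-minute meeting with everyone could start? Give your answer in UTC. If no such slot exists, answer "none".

19:25

Dana in UTC: 08:00-11:35, 14:45-21:00 (add 6h to convert from UTC-6).
Hana in UTC: 08:00-12:25, 17:35-21:00 (add 5h to convert from UTC-5).
Hiro in UTC: 08:20-11:25, 12:50-14:25, 14:35-19:55 (add 3h to convert from UTC-3).
Kira in UTC: 08:20-13:15, 17:45-21:00.
Dana ∩ Hana: 08:00-11:35, 17:35-21:00.
Dana ∩ Hana ∩ Hiro: 08:20-11:25, 17:35-19:55.
Dana ∩ Hana ∩ Hiro ∩ Kira: 08:20-11:25, 17:45-19:55.
The last common window of at least 30 minutes is 17:45-19:55; a 30-minute meeting can start as late as 19:25 and still end by 19:55.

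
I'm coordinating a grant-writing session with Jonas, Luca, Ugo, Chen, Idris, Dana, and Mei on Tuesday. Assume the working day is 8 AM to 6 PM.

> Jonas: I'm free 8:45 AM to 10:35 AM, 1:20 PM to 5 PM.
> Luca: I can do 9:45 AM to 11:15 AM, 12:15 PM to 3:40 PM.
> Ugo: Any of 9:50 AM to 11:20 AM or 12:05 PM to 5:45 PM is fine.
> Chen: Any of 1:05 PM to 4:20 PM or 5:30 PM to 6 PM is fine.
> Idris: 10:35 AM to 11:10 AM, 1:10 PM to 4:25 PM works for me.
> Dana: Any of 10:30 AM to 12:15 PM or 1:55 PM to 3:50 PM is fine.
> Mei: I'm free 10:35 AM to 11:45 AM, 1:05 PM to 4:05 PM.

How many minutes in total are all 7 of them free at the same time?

Jonas ∩ Luca: 09:45-10:35, 13:20-15:40.
Jonas ∩ Luca ∩ Ugo: 09:50-10:35, 13:20-15:40.
Jonas ∩ Luca ∩ Ugo ∩ Chen: 13:20-15:40.
Jonas ∩ Luca ∩ Ugo ∩ Chen ∩ Idris: 13:20-15:40.
Jonas ∩ Luca ∩ Ugo ∩ Chen ∩ Idris ∩ Dana: 13:55-15:40.
Jonas ∩ Luca ∩ Ugo ∩ Chen ∩ Idris ∩ Dana ∩ Mei: 13:55-15:40.
That's a single block of 105 minutes.

105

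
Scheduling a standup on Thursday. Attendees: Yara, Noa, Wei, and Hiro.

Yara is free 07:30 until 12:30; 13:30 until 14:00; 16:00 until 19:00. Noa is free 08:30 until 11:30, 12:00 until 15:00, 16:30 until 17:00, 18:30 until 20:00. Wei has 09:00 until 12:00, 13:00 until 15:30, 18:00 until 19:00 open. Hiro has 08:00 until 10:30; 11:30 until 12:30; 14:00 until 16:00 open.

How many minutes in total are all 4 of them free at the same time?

90

Yara ∩ Noa: 08:30-11:30, 12:00-12:30, 13:30-14:00, 16:30-17:00, 18:30-19:00.
Yara ∩ Noa ∩ Wei: 09:00-11:30, 13:30-14:00, 18:30-19:00.
Yara ∩ Noa ∩ Wei ∩ Hiro: 09:00-10:30.
That's a single block of 90 minutes.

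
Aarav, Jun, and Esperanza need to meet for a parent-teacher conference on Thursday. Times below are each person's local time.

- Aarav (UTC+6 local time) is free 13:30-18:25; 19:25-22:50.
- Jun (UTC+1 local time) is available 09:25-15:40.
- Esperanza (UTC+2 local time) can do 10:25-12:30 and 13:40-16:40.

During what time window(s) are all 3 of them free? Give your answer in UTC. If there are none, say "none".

08:25-10:30, 11:40-12:25, 13:25-14:40

Aarav in UTC: 07:30-12:25, 13:25-16:50 (subtract 6h to convert from UTC+6).
Jun in UTC: 08:25-14:40 (subtract 1h to convert from UTC+1).
Esperanza in UTC: 08:25-10:30, 11:40-14:40 (subtract 2h to convert from UTC+2).
Aarav ∩ Jun: 08:25-12:25, 13:25-14:40.
Aarav ∩ Jun ∩ Esperanza: 08:25-10:30, 11:40-12:25, 13:25-14:40.
Those are the intersection windows.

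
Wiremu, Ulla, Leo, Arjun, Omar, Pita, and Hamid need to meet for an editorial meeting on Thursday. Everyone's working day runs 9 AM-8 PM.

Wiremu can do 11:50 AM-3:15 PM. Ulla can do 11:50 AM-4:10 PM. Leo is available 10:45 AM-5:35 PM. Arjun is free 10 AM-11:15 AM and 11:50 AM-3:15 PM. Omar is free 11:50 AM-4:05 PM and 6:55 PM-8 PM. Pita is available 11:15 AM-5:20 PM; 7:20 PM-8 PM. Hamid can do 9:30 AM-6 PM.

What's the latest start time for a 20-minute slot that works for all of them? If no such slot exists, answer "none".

14:55

Wiremu ∩ Ulla: 11:50-15:15.
Wiremu ∩ Ulla ∩ Leo: 11:50-15:15.
Wiremu ∩ Ulla ∩ Leo ∩ Arjun: 11:50-15:15.
Wiremu ∩ Ulla ∩ Leo ∩ Arjun ∩ Omar: 11:50-15:15.
Wiremu ∩ Ulla ∩ Leo ∩ Arjun ∩ Omar ∩ Pita: 11:50-15:15.
Wiremu ∩ Ulla ∩ Leo ∩ Arjun ∩ Omar ∩ Pita ∩ Hamid: 11:50-15:15.
The last common window of at least 20 minutes is 11:50-15:15; a 20-minute meeting can start as late as 14:55 and still end by 15:15.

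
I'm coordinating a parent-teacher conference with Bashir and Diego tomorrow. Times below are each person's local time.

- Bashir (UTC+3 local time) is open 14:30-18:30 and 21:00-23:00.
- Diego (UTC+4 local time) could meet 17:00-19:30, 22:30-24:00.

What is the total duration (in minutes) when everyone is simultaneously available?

Bashir in UTC: 11:30-15:30, 18:00-20:00 (subtract 3h to convert from UTC+3).
Diego in UTC: 13:00-15:30, 18:30-20:00 (subtract 4h to convert from UTC+4).
Bashir ∩ Diego: 13:00-15:30, 18:30-20:00.
Summing the common windows: 150 + 90 = 240 minutes.

240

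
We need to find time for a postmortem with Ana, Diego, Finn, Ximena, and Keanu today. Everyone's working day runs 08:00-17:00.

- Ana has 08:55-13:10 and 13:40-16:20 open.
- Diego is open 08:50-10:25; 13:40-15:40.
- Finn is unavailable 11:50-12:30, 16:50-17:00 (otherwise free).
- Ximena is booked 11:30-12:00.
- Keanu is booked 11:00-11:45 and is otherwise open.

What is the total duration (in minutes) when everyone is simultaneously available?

Ana free: 08:55-13:10, 13:40-16:20.
Diego free: 08:50-10:25, 13:40-15:40.
Finn free: 08:00-11:50, 12:30-16:50 (invert busy blocks within the working day).
Ximena free: 08:00-11:30, 12:00-17:00 (invert busy blocks within the working day).
Keanu free: 08:00-11:00, 11:45-17:00 (invert busy blocks within the working day).
Ana ∩ Diego: 08:55-10:25, 13:40-15:40.
Ana ∩ Diego ∩ Finn: 08:55-10:25, 13:40-15:40.
Ana ∩ Diego ∩ Finn ∩ Ximena: 08:55-10:25, 13:40-15:40.
Ana ∩ Diego ∩ Finn ∩ Ximena ∩ Keanu: 08:55-10:25, 13:40-15:40.
Summing the common windows: 90 + 120 = 210 minutes.

210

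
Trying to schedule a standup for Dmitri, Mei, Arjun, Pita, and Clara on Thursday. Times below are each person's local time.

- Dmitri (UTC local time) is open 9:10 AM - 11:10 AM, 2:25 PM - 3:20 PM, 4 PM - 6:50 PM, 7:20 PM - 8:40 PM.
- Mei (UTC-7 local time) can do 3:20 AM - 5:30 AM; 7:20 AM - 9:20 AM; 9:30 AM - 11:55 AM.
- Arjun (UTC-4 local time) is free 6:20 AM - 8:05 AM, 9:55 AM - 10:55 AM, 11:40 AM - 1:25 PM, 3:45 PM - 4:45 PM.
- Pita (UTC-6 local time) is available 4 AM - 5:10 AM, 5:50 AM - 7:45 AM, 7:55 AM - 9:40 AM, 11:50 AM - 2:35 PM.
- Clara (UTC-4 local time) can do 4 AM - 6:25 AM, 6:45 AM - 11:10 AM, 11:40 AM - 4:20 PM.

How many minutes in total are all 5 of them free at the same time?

Dmitri in UTC: 09:10-11:10, 14:25-15:20, 16:00-18:50, 19:20-20:40.
Mei in UTC: 10:20-12:30, 14:20-16:20, 16:30-18:55 (add 7h to convert from UTC-7).
Arjun in UTC: 10:20-12:05, 13:55-14:55, 15:40-17:25, 19:45-20:45 (add 4h to convert from UTC-4).
Pita in UTC: 10:00-11:10, 11:50-13:45, 13:55-15:40, 17:50-20:35 (add 6h to convert from UTC-6).
Clara in UTC: 08:00-10:25, 10:45-15:10, 15:40-20:20 (add 4h to convert from UTC-4).
Dmitri ∩ Mei: 10:20-11:10, 14:25-15:20, 16:00-16:20, 16:30-18:50.
Dmitri ∩ Mei ∩ Arjun: 10:20-11:10, 14:25-14:55, 16:00-16:20, 16:30-17:25.
Dmitri ∩ Mei ∩ Arjun ∩ Pita: 10:20-11:10, 14:25-14:55.
Dmitri ∩ Mei ∩ Arjun ∩ Pita ∩ Clara: 10:20-10:25, 10:45-11:10, 14:25-14:55.
Summing the common windows: 5 + 25 + 30 = 60 minutes.

60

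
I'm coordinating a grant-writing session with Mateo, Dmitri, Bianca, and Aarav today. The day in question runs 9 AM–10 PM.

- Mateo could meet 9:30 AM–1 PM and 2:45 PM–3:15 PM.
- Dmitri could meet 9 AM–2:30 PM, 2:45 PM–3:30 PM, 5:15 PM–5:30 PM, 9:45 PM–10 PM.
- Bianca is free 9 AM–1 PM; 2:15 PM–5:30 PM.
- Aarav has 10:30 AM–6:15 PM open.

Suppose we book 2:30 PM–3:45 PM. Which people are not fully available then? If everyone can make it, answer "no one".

Dmitri, Mateo

Mateo: not fully free for 14:30-15:45. Dmitri: not fully free for 14:30-15:45. Bianca: free for 14:30-15:45. Aarav: free for 14:30-15:45.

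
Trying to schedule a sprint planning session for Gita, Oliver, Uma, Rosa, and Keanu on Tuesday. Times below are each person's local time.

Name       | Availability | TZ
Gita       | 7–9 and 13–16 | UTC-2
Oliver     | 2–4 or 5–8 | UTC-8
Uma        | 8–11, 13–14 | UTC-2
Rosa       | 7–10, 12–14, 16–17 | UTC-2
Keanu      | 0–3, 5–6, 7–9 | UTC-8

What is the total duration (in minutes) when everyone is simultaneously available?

120

Gita in UTC: 09:00-11:00, 15:00-18:00 (add 2h to convert from UTC-2).
Oliver in UTC: 10:00-12:00, 13:00-16:00 (add 8h to convert from UTC-8).
Uma in UTC: 10:00-13:00, 15:00-16:00 (add 2h to convert from UTC-2).
Rosa in UTC: 09:00-12:00, 14:00-16:00, 18:00-19:00 (add 2h to convert from UTC-2).
Keanu in UTC: 08:00-11:00, 13:00-14:00, 15:00-17:00 (add 8h to convert from UTC-8).
Gita ∩ Oliver: 10:00-11:00, 15:00-16:00.
Gita ∩ Oliver ∩ Uma: 10:00-11:00, 15:00-16:00.
Gita ∩ Oliver ∩ Uma ∩ Rosa: 10:00-11:00, 15:00-16:00.
Gita ∩ Oliver ∩ Uma ∩ Rosa ∩ Keanu: 10:00-11:00, 15:00-16:00.
Those are the intersection windows.
Summing the common windows: 60 + 60 = 120 minutes.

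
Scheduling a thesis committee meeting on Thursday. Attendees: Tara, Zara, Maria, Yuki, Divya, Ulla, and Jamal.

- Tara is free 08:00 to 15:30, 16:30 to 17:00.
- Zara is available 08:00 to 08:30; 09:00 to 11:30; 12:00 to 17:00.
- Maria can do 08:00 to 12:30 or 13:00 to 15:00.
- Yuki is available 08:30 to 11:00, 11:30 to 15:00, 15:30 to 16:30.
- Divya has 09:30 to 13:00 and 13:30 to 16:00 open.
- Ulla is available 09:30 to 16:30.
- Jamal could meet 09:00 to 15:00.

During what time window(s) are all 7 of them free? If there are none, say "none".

09:30-11:00, 12:00-12:30, 13:30-15:00

Tara ∩ Zara: 08:00-08:30, 09:00-11:30, 12:00-15:30, 16:30-17:00.
Tara ∩ Zara ∩ Maria: 08:00-08:30, 09:00-11:30, 12:00-12:30, 13:00-15:00.
Tara ∩ Zara ∩ Maria ∩ Yuki: 09:00-11:00, 12:00-12:30, 13:00-15:00.
Tara ∩ Zara ∩ Maria ∩ Yuki ∩ Divya: 09:30-11:00, 12:00-12:30, 13:30-15:00.
Tara ∩ Zara ∩ Maria ∩ Yuki ∩ Divya ∩ Ulla: 09:30-11:00, 12:00-12:30, 13:30-15:00.
Tara ∩ Zara ∩ Maria ∩ Yuki ∩ Divya ∩ Ulla ∩ Jamal: 09:30-11:00, 12:00-12:30, 13:30-15:00.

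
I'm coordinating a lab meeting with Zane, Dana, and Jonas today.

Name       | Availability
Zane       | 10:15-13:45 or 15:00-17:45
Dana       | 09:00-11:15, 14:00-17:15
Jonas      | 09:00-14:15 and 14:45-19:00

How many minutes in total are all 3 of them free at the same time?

195

Zane ∩ Dana: 10:15-11:15, 15:00-17:15.
Zane ∩ Dana ∩ Jonas: 10:15-11:15, 15:00-17:15.
Summing the common windows: 60 + 135 = 195 minutes.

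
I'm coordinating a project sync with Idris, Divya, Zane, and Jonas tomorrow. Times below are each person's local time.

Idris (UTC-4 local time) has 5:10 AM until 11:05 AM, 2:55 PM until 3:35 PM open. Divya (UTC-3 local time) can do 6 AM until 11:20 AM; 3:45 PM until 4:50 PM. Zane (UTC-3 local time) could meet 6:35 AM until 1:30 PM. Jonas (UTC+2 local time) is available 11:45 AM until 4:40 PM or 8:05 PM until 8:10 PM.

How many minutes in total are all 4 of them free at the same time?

275

Idris in UTC: 09:10-15:05, 18:55-19:35 (add 4h to convert from UTC-4).
Divya in UTC: 09:00-14:20, 18:45-19:50 (add 3h to convert from UTC-3).
Zane in UTC: 09:35-16:30 (add 3h to convert from UTC-3).
Jonas in UTC: 09:45-14:40, 18:05-18:10 (subtract 2h to convert from UTC+2).
Idris ∩ Divya: 09:10-14:20, 18:55-19:35.
Idris ∩ Divya ∩ Zane: 09:35-14:20.
Idris ∩ Divya ∩ Zane ∩ Jonas: 09:45-14:20.
That's a single block of 275 minutes.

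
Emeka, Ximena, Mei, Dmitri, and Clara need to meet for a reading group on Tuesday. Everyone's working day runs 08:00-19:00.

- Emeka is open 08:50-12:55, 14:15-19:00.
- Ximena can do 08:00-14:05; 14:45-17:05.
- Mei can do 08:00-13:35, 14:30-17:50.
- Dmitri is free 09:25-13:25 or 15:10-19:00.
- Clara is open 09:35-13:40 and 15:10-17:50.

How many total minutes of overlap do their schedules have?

315

Emeka ∩ Ximena: 08:50-12:55, 14:45-17:05.
Emeka ∩ Ximena ∩ Mei: 08:50-12:55, 14:45-17:05.
Emeka ∩ Ximena ∩ Mei ∩ Dmitri: 09:25-12:55, 15:10-17:05.
Emeka ∩ Ximena ∩ Mei ∩ Dmitri ∩ Clara: 09:35-12:55, 15:10-17:05.
Those are the intersection windows.
Summing the common windows: 200 + 115 = 315 minutes.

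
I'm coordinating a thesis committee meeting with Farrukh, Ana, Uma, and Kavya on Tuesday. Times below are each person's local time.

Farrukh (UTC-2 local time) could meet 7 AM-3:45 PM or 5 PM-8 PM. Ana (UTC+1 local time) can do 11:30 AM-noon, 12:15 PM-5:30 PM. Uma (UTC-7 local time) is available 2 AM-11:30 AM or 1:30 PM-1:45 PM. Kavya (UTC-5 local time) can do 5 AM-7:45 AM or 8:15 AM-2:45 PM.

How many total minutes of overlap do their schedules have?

Farrukh in UTC: 09:00-17:45, 19:00-22:00 (add 2h to convert from UTC-2).
Ana in UTC: 10:30-11:00, 11:15-16:30 (subtract 1h to convert from UTC+1).
Uma in UTC: 09:00-18:30, 20:30-20:45 (add 7h to convert from UTC-7).
Kavya in UTC: 10:00-12:45, 13:15-19:45 (add 5h to convert from UTC-5).
Farrukh ∩ Ana: 10:30-11:00, 11:15-16:30.
Farrukh ∩ Ana ∩ Uma: 10:30-11:00, 11:15-16:30.
Farrukh ∩ Ana ∩ Uma ∩ Kavya: 10:30-11:00, 11:15-12:45, 13:15-16:30.
Summing the common windows: 30 + 90 + 195 = 315 minutes.

315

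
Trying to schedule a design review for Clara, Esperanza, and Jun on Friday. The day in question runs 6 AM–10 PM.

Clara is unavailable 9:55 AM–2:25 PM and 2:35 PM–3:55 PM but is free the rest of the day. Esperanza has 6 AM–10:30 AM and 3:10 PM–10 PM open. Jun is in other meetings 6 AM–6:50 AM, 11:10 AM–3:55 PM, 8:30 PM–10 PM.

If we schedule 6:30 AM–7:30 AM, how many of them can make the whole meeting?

2

Clara free: 06:00-09:55, 14:25-14:35, 15:55-22:00 (invert busy blocks within the working day).
Esperanza free: 06:00-10:30, 15:10-22:00.
Jun free: 06:50-11:10, 15:55-20:30 (invert busy blocks within the working day).
Clara and Esperanza can make the full 06:30-07:30 slot — that's 2.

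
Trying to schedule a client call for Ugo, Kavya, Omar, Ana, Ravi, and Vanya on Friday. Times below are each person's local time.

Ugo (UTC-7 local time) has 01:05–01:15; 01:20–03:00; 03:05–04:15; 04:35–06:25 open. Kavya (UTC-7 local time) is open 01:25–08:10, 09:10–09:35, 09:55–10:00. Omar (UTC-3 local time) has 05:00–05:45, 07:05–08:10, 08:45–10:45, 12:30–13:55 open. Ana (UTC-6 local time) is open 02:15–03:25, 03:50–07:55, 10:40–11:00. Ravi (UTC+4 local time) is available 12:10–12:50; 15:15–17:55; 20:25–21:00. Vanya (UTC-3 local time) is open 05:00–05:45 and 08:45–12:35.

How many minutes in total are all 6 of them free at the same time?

Ugo in UTC: 08:05-08:15, 08:20-10:00, 10:05-11:15, 11:35-13:25 (add 7h to convert from UTC-7).
Kavya in UTC: 08:25-15:10, 16:10-16:35, 16:55-17:00 (add 7h to convert from UTC-7).
Omar in UTC: 08:00-08:45, 10:05-11:10, 11:45-13:45, 15:30-16:55 (add 3h to convert from UTC-3).
Ana in UTC: 08:15-09:25, 09:50-13:55, 16:40-17:00 (add 6h to convert from UTC-6).
Ravi in UTC: 08:10-08:50, 11:15-13:55, 16:25-17:00 (subtract 4h to convert from UTC+4).
Vanya in UTC: 08:00-08:45, 11:45-15:35 (add 3h to convert from UTC-3).
Ugo ∩ Kavya: 08:25-10:00, 10:05-11:15, 11:35-13:25.
Ugo ∩ Kavya ∩ Omar: 08:25-08:45, 10:05-11:10, 11:45-13:25.
Ugo ∩ Kavya ∩ Omar ∩ Ana: 08:25-08:45, 10:05-11:10, 11:45-13:25.
Ugo ∩ Kavya ∩ Omar ∩ Ana ∩ Ravi: 08:25-08:45, 11:45-13:25.
Ugo ∩ Kavya ∩ Omar ∩ Ana ∩ Ravi ∩ Vanya: 08:25-08:45, 11:45-13:25.
Summing the common windows: 20 + 100 = 120 minutes.

120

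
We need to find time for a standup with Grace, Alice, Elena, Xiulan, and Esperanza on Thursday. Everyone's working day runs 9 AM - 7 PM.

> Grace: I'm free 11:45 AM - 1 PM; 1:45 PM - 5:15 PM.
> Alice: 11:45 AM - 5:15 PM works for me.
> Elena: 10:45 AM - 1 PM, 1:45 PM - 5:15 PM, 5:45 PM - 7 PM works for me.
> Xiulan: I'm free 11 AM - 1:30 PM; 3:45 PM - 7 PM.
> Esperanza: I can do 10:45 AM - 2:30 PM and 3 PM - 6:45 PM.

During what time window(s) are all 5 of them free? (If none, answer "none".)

11:45-13:00, 15:45-17:15

Grace ∩ Alice: 11:45-13:00, 13:45-17:15.
Grace ∩ Alice ∩ Elena: 11:45-13:00, 13:45-17:15.
Grace ∩ Alice ∩ Elena ∩ Xiulan: 11:45-13:00, 15:45-17:15.
Grace ∩ Alice ∩ Elena ∩ Xiulan ∩ Esperanza: 11:45-13:00, 15:45-17:15.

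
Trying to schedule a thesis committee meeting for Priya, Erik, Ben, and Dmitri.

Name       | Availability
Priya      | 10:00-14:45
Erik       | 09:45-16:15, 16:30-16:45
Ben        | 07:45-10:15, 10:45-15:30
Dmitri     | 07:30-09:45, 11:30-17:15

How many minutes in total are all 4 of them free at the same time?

195

Priya ∩ Erik: 10:00-14:45.
Priya ∩ Erik ∩ Ben: 10:00-10:15, 10:45-14:45.
Priya ∩ Erik ∩ Ben ∩ Dmitri: 11:30-14:45.
That's a single block of 195 minutes.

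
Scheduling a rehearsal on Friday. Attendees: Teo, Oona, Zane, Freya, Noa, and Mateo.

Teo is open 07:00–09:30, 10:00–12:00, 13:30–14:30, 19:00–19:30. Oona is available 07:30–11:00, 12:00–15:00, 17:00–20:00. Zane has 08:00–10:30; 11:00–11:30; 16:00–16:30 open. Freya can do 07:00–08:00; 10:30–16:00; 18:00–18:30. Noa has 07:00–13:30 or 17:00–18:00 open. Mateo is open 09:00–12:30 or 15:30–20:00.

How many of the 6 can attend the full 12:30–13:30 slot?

3

Oona, Freya, and Noa can make the full 12:30-13:30 slot — that's 3.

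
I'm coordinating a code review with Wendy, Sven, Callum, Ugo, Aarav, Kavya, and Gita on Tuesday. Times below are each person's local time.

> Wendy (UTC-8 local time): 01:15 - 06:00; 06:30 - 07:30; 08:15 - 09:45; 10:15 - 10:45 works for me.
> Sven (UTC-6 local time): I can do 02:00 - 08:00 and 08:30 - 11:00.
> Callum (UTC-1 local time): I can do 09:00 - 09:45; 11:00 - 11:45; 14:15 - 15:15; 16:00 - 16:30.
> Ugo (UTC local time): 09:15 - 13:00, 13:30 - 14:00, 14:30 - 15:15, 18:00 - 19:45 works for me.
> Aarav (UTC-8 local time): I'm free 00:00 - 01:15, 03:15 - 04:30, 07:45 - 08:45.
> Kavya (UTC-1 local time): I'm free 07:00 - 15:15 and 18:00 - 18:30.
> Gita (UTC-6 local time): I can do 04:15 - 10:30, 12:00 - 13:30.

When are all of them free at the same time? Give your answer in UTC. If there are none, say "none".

12:00-12:30

Wendy in UTC: 09:15-14:00, 14:30-15:30, 16:15-17:45, 18:15-18:45 (add 8h to convert from UTC-8).
Sven in UTC: 08:00-14:00, 14:30-17:00 (add 6h to convert from UTC-6).
Callum in UTC: 10:00-10:45, 12:00-12:45, 15:15-16:15, 17:00-17:30 (add 1h to convert from UTC-1).
Ugo in UTC: 09:15-13:00, 13:30-14:00, 14:30-15:15, 18:00-19:45.
Aarav in UTC: 08:00-09:15, 11:15-12:30, 15:45-16:45 (add 8h to convert from UTC-8).
Kavya in UTC: 08:00-16:15, 19:00-19:30 (add 1h to convert from UTC-1).
Gita in UTC: 10:15-16:30, 18:00-19:30 (add 6h to convert from UTC-6).
Wendy ∩ Sven: 09:15-14:00, 14:30-15:30, 16:15-17:00.
Wendy ∩ Sven ∩ Callum: 10:00-10:45, 12:00-12:45, 15:15-15:30.
Wendy ∩ Sven ∩ Callum ∩ Ugo: 10:00-10:45, 12:00-12:45.
Wendy ∩ Sven ∩ Callum ∩ Ugo ∩ Aarav: 12:00-12:30.
Wendy ∩ Sven ∩ Callum ∩ Ugo ∩ Aarav ∩ Kavya: 12:00-12:30.
Wendy ∩ Sven ∩ Callum ∩ Ugo ∩ Aarav ∩ Kavya ∩ Gita: 12:00-12:30.
Those are the intersection windows.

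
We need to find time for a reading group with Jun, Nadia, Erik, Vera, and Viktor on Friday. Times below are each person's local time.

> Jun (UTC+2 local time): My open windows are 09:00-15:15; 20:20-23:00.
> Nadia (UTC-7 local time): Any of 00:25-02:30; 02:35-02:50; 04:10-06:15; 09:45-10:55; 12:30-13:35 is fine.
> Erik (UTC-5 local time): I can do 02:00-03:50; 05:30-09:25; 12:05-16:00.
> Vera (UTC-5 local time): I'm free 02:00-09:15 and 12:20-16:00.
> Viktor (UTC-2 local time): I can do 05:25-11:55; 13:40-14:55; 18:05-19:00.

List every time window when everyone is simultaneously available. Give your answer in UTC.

07:25-08:50, 11:10-13:15, 20:05-20:35

Jun in UTC: 07:00-13:15, 18:20-21:00 (subtract 2h to convert from UTC+2).
Nadia in UTC: 07:25-09:30, 09:35-09:50, 11:10-13:15, 16:45-17:55, 19:30-20:35 (add 7h to convert from UTC-7).
Erik in UTC: 07:00-08:50, 10:30-14:25, 17:05-21:00 (add 5h to convert from UTC-5).
Vera in UTC: 07:00-14:15, 17:20-21:00 (add 5h to convert from UTC-5).
Viktor in UTC: 07:25-13:55, 15:40-16:55, 20:05-21:00 (add 2h to convert from UTC-2).
Jun ∩ Nadia: 07:25-09:30, 09:35-09:50, 11:10-13:15, 19:30-20:35.
Jun ∩ Nadia ∩ Erik: 07:25-08:50, 11:10-13:15, 19:30-20:35.
Jun ∩ Nadia ∩ Erik ∩ Vera: 07:25-08:50, 11:10-13:15, 19:30-20:35.
Jun ∩ Nadia ∩ Erik ∩ Vera ∩ Viktor: 07:25-08:50, 11:10-13:15, 20:05-20:35.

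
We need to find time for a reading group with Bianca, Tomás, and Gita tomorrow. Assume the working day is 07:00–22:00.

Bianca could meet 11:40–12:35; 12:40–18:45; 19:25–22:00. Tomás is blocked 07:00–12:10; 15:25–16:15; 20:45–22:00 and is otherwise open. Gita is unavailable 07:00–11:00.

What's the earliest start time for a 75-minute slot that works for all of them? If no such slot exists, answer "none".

Bianca free: 11:40-12:35, 12:40-18:45, 19:25-22:00.
Tomás free: 12:10-15:25, 16:15-20:45 (invert busy blocks within the working day).
Gita free: 11:00-22:00 (invert busy blocks within the working day).
Bianca ∩ Tomás: 12:10-12:35, 12:40-15:25, 16:15-18:45, 19:25-20:45.
Bianca ∩ Tomás ∩ Gita: 12:10-12:35, 12:40-15:25, 16:15-18:45, 19:25-20:45.
So the common availability across everyone is 12:10-12:35, 12:40-15:25, 16:15-18:45, 19:25-20:45.
The first common window of at least 75 minutes is 12:40-15:25, so the earliest start is 12:40.

12:40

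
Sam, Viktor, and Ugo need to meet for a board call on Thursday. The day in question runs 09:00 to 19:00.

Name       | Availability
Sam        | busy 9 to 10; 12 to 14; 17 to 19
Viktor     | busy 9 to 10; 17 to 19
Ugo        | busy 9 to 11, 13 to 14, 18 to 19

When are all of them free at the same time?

Sam free: 10:00-12:00, 14:00-17:00 (invert busy blocks within the working day).
Viktor free: 10:00-17:00 (invert busy blocks within the working day).
Ugo free: 11:00-13:00, 14:00-18:00 (invert busy blocks within the working day).
Sam ∩ Viktor: 10:00-12:00, 14:00-17:00.
Sam ∩ Viktor ∩ Ugo: 11:00-12:00, 14:00-17:00.

11:00-12:00, 14:00-17:00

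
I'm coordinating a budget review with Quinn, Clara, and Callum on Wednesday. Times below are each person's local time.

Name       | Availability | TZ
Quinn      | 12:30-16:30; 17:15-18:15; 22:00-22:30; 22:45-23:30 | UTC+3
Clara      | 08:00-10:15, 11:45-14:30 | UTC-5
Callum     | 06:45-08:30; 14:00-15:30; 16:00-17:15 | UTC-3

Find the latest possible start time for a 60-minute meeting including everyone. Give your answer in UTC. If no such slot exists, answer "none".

Quinn in UTC: 09:30-13:30, 14:15-15:15, 19:00-19:30, 19:45-20:30 (subtract 3h to convert from UTC+3).
Clara in UTC: 13:00-15:15, 16:45-19:30 (add 5h to convert from UTC-5).
Callum in UTC: 09:45-11:30, 17:00-18:30, 19:00-20:15 (add 3h to convert from UTC-3).
Quinn ∩ Clara: 13:00-13:30, 14:15-15:15, 19:00-19:30.
Quinn ∩ Clara ∩ Callum: 19:00-19:30.
No common window is at least 60 minutes long.

none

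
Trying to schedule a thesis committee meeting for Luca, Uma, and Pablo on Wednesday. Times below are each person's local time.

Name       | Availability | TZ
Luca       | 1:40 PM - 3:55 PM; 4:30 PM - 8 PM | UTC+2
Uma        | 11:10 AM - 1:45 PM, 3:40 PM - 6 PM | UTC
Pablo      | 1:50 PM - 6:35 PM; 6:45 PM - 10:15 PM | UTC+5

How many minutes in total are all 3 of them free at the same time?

210

Luca in UTC: 11:40-13:55, 14:30-18:00 (subtract 2h to convert from UTC+2).
Uma in UTC: 11:10-13:45, 15:40-18:00.
Pablo in UTC: 08:50-13:35, 13:45-17:15 (subtract 5h to convert from UTC+5).
Luca ∩ Uma: 11:40-13:45, 15:40-18:00.
Luca ∩ Uma ∩ Pablo: 11:40-13:35, 15:40-17:15.
Those are the intersection windows.
Summing the common windows: 115 + 95 = 210 minutes.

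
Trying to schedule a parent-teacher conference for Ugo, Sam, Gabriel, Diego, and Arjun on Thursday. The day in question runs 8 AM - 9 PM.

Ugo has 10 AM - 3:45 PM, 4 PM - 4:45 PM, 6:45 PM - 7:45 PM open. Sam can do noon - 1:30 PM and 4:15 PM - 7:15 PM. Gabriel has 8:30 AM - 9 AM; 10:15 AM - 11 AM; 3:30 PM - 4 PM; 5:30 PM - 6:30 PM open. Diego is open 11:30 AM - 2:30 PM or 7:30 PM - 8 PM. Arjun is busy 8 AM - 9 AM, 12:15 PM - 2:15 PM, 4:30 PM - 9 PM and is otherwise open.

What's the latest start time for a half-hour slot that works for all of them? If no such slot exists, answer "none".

none

Ugo free: 10:00-15:45, 16:00-16:45, 18:45-19:45.
Sam free: 12:00-13:30, 16:15-19:15.
Gabriel free: 08:30-09:00, 10:15-11:00, 15:30-16:00, 17:30-18:30.
Diego free: 11:30-14:30, 19:30-20:00.
Arjun free: 09:00-12:15, 14:15-16:30 (invert busy blocks within the working day).
Ugo ∩ Sam: 12:00-13:30, 16:15-16:45, 18:45-19:15.
Ugo ∩ Sam ∩ Gabriel: ∅.
Ugo ∩ Sam ∩ Gabriel ∩ Diego: ∅.
Ugo ∩ Sam ∩ Gabriel ∩ Diego ∩ Arjun: ∅.
There is no time when everyone is free.
No common window is at least 30 minutes long.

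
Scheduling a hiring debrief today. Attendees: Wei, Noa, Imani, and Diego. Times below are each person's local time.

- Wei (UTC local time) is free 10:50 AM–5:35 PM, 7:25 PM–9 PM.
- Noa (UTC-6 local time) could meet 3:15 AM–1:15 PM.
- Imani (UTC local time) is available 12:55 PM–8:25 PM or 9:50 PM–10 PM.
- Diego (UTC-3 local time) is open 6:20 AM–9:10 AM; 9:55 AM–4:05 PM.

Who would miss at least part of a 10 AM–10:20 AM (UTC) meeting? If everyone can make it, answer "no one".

Imani, Wei

Wei in UTC: 10:50-17:35, 19:25-21:00.
Noa in UTC: 09:15-19:15 (add 6h to convert from UTC-6).
Imani in UTC: 12:55-20:25, 21:50-22:00.
Diego in UTC: 09:20-12:10, 12:55-19:05 (add 3h to convert from UTC-3).
Wei: not fully free for 10:00-10:20. Noa: free for 10:00-10:20. Imani: not fully free for 10:00-10:20. Diego: free for 10:00-10:20.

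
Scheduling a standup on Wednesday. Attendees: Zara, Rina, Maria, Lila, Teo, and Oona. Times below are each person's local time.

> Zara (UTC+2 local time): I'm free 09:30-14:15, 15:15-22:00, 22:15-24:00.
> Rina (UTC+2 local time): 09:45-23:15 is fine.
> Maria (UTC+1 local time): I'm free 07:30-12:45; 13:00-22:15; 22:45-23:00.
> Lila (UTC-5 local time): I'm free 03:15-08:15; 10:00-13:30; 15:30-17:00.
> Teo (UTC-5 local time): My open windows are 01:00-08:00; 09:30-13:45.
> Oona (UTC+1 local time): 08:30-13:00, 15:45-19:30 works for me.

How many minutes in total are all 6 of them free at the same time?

420

Zara in UTC: 07:30-12:15, 13:15-20:00, 20:15-22:00 (subtract 2h to convert from UTC+2).
Rina in UTC: 07:45-21:15 (subtract 2h to convert from UTC+2).
Maria in UTC: 06:30-11:45, 12:00-21:15, 21:45-22:00 (subtract 1h to convert from UTC+1).
Lila in UTC: 08:15-13:15, 15:00-18:30, 20:30-22:00 (add 5h to convert from UTC-5).
Teo in UTC: 06:00-13:00, 14:30-18:45 (add 5h to convert from UTC-5).
Oona in UTC: 07:30-12:00, 14:45-18:30 (subtract 1h to convert from UTC+1).
Zara ∩ Rina: 07:45-12:15, 13:15-20:00, 20:15-21:15.
Zara ∩ Rina ∩ Maria: 07:45-11:45, 12:00-12:15, 13:15-20:00, 20:15-21:15.
Zara ∩ Rina ∩ Maria ∩ Lila: 08:15-11:45, 12:00-12:15, 15:00-18:30, 20:30-21:15.
Zara ∩ Rina ∩ Maria ∩ Lila ∩ Teo: 08:15-11:45, 12:00-12:15, 15:00-18:30.
Zara ∩ Rina ∩ Maria ∩ Lila ∩ Teo ∩ Oona: 08:15-11:45, 15:00-18:30.
Summing the common windows: 210 + 210 = 420 minutes.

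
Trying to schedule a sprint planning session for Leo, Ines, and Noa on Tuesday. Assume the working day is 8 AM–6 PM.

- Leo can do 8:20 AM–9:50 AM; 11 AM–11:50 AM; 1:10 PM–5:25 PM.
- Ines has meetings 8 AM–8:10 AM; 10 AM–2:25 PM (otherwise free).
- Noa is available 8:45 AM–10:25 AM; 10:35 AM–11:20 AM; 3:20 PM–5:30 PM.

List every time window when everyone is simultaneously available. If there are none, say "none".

08:45-09:50, 15:20-17:25

Leo free: 08:20-09:50, 11:00-11:50, 13:10-17:25.
Ines free: 08:10-10:00, 14:25-18:00 (invert busy blocks within the working day).
Noa free: 08:45-10:25, 10:35-11:20, 15:20-17:30.
Leo ∩ Ines: 08:20-09:50, 14:25-17:25.
Leo ∩ Ines ∩ Noa: 08:45-09:50, 15:20-17:25.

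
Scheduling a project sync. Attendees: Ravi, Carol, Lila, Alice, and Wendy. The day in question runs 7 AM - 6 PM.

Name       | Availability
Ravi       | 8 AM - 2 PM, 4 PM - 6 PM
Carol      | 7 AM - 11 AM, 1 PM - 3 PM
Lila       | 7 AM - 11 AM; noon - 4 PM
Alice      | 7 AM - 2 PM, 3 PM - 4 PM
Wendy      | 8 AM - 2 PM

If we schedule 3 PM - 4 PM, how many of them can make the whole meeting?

2

Lila and Alice can make the full 15:00-16:00 slot — that's 2.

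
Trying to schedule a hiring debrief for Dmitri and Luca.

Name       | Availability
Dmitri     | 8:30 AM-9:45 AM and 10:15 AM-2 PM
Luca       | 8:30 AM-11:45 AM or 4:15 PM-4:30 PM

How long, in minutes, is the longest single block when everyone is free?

90

Dmitri ∩ Luca: 08:30-09:45, 10:15-11:45.
The longest is 10:15-11:45 at 90 minutes.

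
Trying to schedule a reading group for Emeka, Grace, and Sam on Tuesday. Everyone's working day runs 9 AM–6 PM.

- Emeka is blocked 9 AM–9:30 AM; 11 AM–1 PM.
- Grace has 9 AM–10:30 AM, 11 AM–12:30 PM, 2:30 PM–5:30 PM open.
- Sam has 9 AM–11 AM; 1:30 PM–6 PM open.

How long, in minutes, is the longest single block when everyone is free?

Emeka free: 09:30-11:00, 13:00-18:00 (invert busy blocks within the working day).
Grace free: 09:00-10:30, 11:00-12:30, 14:30-17:30.
Sam free: 09:00-11:00, 13:30-18:00.
Emeka ∩ Grace: 09:30-10:30, 14:30-17:30.
Emeka ∩ Grace ∩ Sam: 09:30-10:30, 14:30-17:30.
So the common availability across everyone is 09:30-10:30, 14:30-17:30.
The longest is 14:30-17:30 at 180 minutes.

180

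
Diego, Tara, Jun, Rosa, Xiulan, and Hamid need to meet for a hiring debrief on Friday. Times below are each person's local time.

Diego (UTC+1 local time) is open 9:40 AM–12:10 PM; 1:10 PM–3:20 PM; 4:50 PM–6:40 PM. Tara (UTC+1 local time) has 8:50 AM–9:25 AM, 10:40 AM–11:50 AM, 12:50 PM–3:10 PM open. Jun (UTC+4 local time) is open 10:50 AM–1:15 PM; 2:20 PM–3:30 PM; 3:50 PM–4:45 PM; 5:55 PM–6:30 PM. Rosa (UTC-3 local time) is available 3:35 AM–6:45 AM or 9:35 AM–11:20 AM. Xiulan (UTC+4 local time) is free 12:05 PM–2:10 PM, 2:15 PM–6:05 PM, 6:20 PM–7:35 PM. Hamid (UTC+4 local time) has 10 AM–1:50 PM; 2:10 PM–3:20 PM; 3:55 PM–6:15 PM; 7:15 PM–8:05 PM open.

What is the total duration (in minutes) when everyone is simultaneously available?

20

Diego in UTC: 08:40-11:10, 12:10-14:20, 15:50-17:40 (subtract 1h to convert from UTC+1).
Tara in UTC: 07:50-08:25, 09:40-10:50, 11:50-14:10 (subtract 1h to convert from UTC+1).
Jun in UTC: 06:50-09:15, 10:20-11:30, 11:50-12:45, 13:55-14:30 (subtract 4h to convert from UTC+4).
Rosa in UTC: 06:35-09:45, 12:35-14:20 (add 3h to convert from UTC-3).
Xiulan in UTC: 08:05-10:10, 10:15-14:05, 14:20-15:35 (subtract 4h to convert from UTC+4).
Hamid in UTC: 06:00-09:50, 10:10-11:20, 11:55-14:15, 15:15-16:05 (subtract 4h to convert from UTC+4).
Diego ∩ Tara: 09:40-10:50, 12:10-14:10.
Diego ∩ Tara ∩ Jun: 10:20-10:50, 12:10-12:45, 13:55-14:10.
Diego ∩ Tara ∩ Jun ∩ Rosa: 12:35-12:45, 13:55-14:10.
Diego ∩ Tara ∩ Jun ∩ Rosa ∩ Xiulan: 12:35-12:45, 13:55-14:05.
Diego ∩ Tara ∩ Jun ∩ Rosa ∩ Xiulan ∩ Hamid: 12:35-12:45, 13:55-14:05.
So the common availability across everyone is 12:35-12:45, 13:55-14:05.
Summing the common windows: 10 + 10 = 20 minutes.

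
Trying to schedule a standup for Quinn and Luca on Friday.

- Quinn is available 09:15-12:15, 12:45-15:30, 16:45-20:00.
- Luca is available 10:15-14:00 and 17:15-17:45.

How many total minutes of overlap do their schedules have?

225

Quinn ∩ Luca: 10:15-12:15, 12:45-14:00, 17:15-17:45.
Those are the intersection windows.
Summing the common windows: 120 + 75 + 30 = 225 minutes.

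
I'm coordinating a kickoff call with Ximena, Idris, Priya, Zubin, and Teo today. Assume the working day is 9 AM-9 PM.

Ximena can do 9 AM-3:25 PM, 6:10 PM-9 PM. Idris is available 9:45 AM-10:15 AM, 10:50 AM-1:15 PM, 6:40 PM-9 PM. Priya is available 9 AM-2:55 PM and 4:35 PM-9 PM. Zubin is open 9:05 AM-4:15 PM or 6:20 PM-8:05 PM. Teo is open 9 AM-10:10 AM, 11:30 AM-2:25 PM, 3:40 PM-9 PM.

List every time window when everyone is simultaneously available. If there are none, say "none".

09:45-10:10, 11:30-13:15, 18:40-20:05

Ximena ∩ Idris: 09:45-10:15, 10:50-13:15, 18:40-21:00.
Ximena ∩ Idris ∩ Priya: 09:45-10:15, 10:50-13:15, 18:40-21:00.
Ximena ∩ Idris ∩ Priya ∩ Zubin: 09:45-10:15, 10:50-13:15, 18:40-20:05.
Ximena ∩ Idris ∩ Priya ∩ Zubin ∩ Teo: 09:45-10:10, 11:30-13:15, 18:40-20:05.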